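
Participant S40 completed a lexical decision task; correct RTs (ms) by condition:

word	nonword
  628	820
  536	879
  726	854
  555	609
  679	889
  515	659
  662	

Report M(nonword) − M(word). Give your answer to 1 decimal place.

M(word) = 4301/7 = 614.429
M(nonword) = 4710/6 = 785.000
Difference = 785.000 − 614.429 = 170.571 ms

170.6 ms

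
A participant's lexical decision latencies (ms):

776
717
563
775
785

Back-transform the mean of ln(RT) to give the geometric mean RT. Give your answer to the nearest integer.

ln(RT): 6.6542, 6.5751, 6.3333, 6.6529, 6.6657
Mean ln(RT) = 32.8811/5 = 6.57621
Geometric mean = exp(6.57621) = 717.81 ms

718 ms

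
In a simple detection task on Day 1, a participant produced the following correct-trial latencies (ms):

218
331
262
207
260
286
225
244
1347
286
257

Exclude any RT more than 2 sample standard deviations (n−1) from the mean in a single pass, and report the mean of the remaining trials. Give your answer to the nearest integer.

n = 11, ΣRT = 3923, M = 356.636
Σ(x−M)² = 1091304.55; s = √(1091304.55/10) = 330.349
Cutoffs: 356.636 ± 2·330.349 → [-304.1, 1017.3]
Outside: 1347 → excluded.
Retained (n=10): Σ = 2576, mean = 2576/10 = 257.600

258 ms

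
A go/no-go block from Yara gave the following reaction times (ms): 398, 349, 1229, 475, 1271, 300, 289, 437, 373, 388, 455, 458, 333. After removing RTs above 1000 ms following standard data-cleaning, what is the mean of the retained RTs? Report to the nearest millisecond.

387 ms

Excluded: 1229, 1271
Retained (n=11): Σ = 4255
Mean = 4255/11 = 386.8182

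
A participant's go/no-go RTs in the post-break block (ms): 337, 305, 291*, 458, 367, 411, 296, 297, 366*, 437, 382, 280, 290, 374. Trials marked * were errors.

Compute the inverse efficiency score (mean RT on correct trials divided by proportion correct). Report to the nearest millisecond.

412 ms

Correct trials (n=12): 337, 305, 458, 367, 411, 296, 297, 437, 382, 280, 290, 374
Mean correct RT = 4234/12 = 352.8333 ms
Proportion correct = 12/14
IES = 352.8333 / (12/14) = 411.639 ms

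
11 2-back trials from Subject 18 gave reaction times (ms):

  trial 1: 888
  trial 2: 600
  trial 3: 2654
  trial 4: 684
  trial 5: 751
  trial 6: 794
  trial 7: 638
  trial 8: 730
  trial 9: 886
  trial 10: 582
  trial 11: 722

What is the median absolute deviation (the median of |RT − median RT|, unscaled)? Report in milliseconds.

Sorted: 582, 600, 638, 684, 722, 730, 751, 794, 886, 888, 2654 → median = 730
|x − 730|: 158, 130, 1924, 46, 21, 64, 92, 0, 156, 148, 8
Sorted deviations: 0, 8, 21, 46, 64, 92, 130, 148, 156, 158, 1924 → MAD = 92

92 ms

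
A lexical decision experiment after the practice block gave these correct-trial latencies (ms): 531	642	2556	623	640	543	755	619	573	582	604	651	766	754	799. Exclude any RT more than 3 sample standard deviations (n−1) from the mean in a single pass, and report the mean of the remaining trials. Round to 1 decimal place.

n = 15, ΣRT = 11638, M = 775.867
Σ(x−M)² = 3492831.73; s = √(3492831.73/14) = 499.488
Cutoffs: 775.867 ± 3·499.488 → [-722.6, 2274.3]
Outside: 2556 → excluded.
Retained (n=14): Σ = 9082, mean = 9082/14 = 648.714

648.7 ms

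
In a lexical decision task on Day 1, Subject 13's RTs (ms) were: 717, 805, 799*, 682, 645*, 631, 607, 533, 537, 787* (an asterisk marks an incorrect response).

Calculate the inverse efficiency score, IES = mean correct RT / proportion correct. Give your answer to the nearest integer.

Correct trials (n=7): 717, 805, 682, 631, 607, 533, 537
Mean correct RT = 4512/7 = 644.5714 ms
Proportion correct = 7/10
IES = 644.5714 / (7/10) = 920.816 ms

921 ms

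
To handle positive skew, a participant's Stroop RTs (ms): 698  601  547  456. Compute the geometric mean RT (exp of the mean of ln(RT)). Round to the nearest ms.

569 ms

ln(RT): 6.5482, 6.3986, 6.3044, 6.1225
Mean ln(RT) = 25.3738/4 = 6.34344
Geometric mean = exp(6.34344) = 568.75 ms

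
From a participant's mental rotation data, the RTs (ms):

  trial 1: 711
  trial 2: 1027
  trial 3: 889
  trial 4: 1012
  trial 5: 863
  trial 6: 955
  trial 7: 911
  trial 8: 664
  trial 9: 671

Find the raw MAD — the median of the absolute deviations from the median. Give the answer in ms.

Sorted: 664, 671, 711, 863, 889, 911, 955, 1012, 1027 → median = 889
|x − 889|: 178, 138, 0, 123, 26, 66, 22, 225, 218
Sorted deviations: 0, 22, 26, 66, 123, 138, 178, 218, 225 → MAD = 123

123 ms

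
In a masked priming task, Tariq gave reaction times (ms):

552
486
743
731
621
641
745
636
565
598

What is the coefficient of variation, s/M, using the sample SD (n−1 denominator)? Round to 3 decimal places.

n = 10, Σ = 6318, M = 631.8000
Σ(x−M)² = 68469.600; s = √(68469.600/9) = 87.2223
CV = 87.2223 / 631.8000 = 0.13805

0.138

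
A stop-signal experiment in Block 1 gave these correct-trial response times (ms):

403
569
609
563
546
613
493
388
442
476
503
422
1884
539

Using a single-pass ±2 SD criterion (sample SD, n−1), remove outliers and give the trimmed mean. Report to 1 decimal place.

n = 14, ΣRT = 8450, M = 603.571
Σ(x−M)² = 1834329.43; s = √(1834329.43/13) = 375.636
Cutoffs: 603.571 ± 2·375.636 → [-147.7, 1354.8]
Outside: 1884 → excluded.
Retained (n=13): Σ = 6566, mean = 6566/13 = 505.077

505.1 ms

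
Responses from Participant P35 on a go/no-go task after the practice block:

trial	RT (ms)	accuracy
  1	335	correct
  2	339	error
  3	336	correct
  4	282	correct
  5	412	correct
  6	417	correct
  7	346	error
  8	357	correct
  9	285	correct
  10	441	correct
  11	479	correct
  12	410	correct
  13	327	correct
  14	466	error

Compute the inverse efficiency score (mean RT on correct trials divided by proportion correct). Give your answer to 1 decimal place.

Correct trials (n=11): 335, 336, 282, 412, 417, 357, 285, 441, 479, 410, 327
Mean correct RT = 4081/11 = 371.0000 ms
Proportion correct = 11/14
IES = 371.0000 / (11/14) = 472.182 ms

472.2 ms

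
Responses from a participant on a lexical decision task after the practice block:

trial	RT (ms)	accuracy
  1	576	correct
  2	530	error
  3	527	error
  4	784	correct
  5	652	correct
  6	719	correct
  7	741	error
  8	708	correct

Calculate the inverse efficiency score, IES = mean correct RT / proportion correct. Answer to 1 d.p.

Correct trials (n=5): 576, 784, 652, 719, 708
Mean correct RT = 3439/5 = 687.8000 ms
Proportion correct = 5/8
IES = 687.8000 / (5/8) = 1100.480 ms

1100.5 ms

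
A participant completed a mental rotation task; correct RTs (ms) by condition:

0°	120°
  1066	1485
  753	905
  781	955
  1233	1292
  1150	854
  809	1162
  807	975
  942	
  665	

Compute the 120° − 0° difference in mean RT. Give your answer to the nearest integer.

178 ms

M(0°) = 8206/9 = 911.778
M(120°) = 7628/7 = 1089.714
Difference = 1089.714 − 911.778 = 177.937 ms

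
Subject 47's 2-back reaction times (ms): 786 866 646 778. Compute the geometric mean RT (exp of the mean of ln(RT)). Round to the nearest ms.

ln(RT): 6.6670, 6.7639, 6.4708, 6.6567
Mean ln(RT) = 26.5584/4 = 6.63959
Geometric mean = exp(6.63959) = 764.78 ms

765 ms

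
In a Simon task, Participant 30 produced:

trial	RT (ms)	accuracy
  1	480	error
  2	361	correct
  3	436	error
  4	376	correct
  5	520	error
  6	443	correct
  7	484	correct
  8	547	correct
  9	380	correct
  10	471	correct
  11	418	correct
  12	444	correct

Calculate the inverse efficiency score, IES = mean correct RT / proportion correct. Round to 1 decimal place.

581.3 ms

Correct trials (n=9): 361, 376, 443, 484, 547, 380, 471, 418, 444
Mean correct RT = 3924/9 = 436.0000 ms
Proportion correct = 9/12
IES = 436.0000 / (9/12) = 581.333 ms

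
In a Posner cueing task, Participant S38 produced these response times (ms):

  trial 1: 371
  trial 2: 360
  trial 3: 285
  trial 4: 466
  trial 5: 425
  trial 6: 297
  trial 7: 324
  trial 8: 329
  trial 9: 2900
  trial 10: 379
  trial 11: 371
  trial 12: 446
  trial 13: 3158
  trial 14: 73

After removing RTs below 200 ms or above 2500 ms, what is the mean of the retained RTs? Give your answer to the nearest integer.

Excluded: 73, 2900, 3158
Retained (n=11): Σ = 4053
Mean = 4053/11 = 368.4545

368 ms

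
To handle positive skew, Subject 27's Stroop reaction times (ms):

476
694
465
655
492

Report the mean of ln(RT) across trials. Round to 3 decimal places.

6.307

ln(RT): 6.1654, 6.5425, 6.1420, 6.4846, 6.1985
Σ ln(RT) = 31.5330
Mean = 31.5330/5 = 6.30661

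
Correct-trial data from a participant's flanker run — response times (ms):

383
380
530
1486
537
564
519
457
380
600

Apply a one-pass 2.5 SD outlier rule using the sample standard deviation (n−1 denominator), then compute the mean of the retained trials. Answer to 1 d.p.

n = 10, ΣRT = 5836, M = 583.600
Σ(x−M)² = 963370.40; s = √(963370.40/9) = 327.171
Cutoffs: 583.600 ± 2.5·327.171 → [-234.3, 1401.5]
Outside: 1486 → excluded.
Retained (n=9): Σ = 4350, mean = 4350/9 = 483.333

483.3 ms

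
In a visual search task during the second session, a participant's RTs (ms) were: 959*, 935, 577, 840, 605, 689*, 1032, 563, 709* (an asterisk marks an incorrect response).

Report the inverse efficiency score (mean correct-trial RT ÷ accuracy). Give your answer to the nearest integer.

1138 ms

Correct trials (n=6): 935, 577, 840, 605, 1032, 563
Mean correct RT = 4552/6 = 758.6667 ms
Proportion correct = 6/9
IES = 758.6667 / (6/9) = 1138.000 ms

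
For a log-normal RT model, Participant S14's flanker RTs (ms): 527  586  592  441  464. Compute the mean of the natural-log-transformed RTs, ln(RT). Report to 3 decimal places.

ln(RT): 6.2672, 6.3733, 6.3835, 6.0890, 6.1399
Σ ln(RT) = 31.2530
Mean = 31.2530/5 = 6.25059

6.251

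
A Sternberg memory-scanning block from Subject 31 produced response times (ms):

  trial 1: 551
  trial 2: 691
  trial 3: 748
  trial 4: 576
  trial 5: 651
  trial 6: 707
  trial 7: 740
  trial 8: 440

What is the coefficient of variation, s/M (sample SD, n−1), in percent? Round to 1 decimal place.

n = 8, Σ = 5104, M = 638.0000
Σ(x−M)² = 80860.000; s = √(80860.000/7) = 107.4776
CV = 107.4776 / 638.0000 = 0.16846 = 16.846%

16.8%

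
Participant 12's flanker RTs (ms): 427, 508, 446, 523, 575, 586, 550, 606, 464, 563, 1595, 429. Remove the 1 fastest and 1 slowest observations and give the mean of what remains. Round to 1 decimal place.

525.0 ms

Sorted: 427, 429, 446, 464, 508, 523, 550, 563, 575, 586, 606, 1595
Drop lowest 1 (427) and highest 1 (1595)
Remaining (n=10): Σ = 5250, mean = 5250/10 = 525.000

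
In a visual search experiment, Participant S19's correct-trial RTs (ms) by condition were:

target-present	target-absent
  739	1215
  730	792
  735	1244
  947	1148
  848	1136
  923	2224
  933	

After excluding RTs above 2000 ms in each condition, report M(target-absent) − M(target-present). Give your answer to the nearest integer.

target-absent: exclude 2224
M(target-present) = 5855/7 = 836.429
M(target-absent) = 5535/5 = 1107.000
Difference = 1107.000 − 836.429 = 270.571 ms

271 ms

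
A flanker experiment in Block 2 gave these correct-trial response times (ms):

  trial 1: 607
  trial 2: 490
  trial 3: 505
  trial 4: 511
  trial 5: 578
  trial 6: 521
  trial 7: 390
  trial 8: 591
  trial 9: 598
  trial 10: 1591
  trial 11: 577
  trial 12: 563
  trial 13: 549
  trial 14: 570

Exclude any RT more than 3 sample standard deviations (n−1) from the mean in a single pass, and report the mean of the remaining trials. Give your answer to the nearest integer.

542 ms

n = 14, ΣRT = 8641, M = 617.214
Σ(x−M)² = 1063336.36; s = √(1063336.36/13) = 285.998
Cutoffs: 617.214 ± 3·285.998 → [-240.8, 1475.2]
Outside: 1591 → excluded.
Retained (n=13): Σ = 7050, mean = 7050/13 = 542.308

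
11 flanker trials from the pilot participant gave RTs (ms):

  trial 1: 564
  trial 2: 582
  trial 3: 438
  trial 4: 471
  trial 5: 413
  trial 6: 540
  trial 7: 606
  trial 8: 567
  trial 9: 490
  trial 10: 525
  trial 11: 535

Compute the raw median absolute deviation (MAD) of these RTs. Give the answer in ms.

Sorted: 413, 438, 471, 490, 525, 535, 540, 564, 567, 582, 606 → median = 535
|x − 535|: 29, 47, 97, 64, 122, 5, 71, 32, 45, 10, 0
Sorted deviations: 0, 5, 10, 29, 32, 45, 47, 64, 71, 97, 122 → MAD = 45

45 ms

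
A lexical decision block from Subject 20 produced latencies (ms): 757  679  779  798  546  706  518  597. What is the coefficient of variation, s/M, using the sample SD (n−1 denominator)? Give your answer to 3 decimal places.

0.160

n = 8, Σ = 5380, M = 672.5000
Σ(x−M)² = 80970.000; s = √(80970.000/7) = 107.5507
CV = 107.5507 / 672.5000 = 0.15993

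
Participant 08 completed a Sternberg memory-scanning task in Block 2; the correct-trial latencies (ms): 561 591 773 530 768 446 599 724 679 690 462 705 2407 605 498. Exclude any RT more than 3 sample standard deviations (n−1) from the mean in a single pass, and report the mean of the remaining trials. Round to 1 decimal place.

n = 15, ΣRT = 11038, M = 735.867
Σ(x−M)² = 3146939.73; s = √(3146939.73/14) = 474.111
Cutoffs: 735.867 ± 3·474.111 → [-686.5, 2158.2]
Outside: 2407 → excluded.
Retained (n=14): Σ = 8631, mean = 8631/14 = 616.500

616.5 ms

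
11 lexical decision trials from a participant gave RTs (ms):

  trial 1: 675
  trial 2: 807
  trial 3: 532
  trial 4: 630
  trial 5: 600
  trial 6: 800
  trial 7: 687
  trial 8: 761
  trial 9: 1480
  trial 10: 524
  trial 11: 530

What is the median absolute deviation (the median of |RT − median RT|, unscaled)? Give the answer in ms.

Sorted: 524, 530, 532, 600, 630, 675, 687, 761, 800, 807, 1480 → median = 675
|x − 675|: 0, 132, 143, 45, 75, 125, 12, 86, 805, 151, 145
Sorted deviations: 0, 12, 45, 75, 86, 125, 132, 143, 145, 151, 805 → MAD = 125

125 ms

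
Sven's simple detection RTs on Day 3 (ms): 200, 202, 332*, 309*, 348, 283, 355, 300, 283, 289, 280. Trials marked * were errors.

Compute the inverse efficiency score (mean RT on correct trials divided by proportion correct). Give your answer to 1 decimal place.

344.9 ms

Correct trials (n=9): 200, 202, 348, 283, 355, 300, 283, 289, 280
Mean correct RT = 2540/9 = 282.2222 ms
Proportion correct = 9/11
IES = 282.2222 / (9/11) = 344.938 ms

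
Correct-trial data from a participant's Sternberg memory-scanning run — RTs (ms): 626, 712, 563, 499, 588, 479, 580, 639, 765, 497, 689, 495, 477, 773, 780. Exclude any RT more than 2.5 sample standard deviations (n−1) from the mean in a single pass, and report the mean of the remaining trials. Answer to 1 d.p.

n = 15, ΣRT = 9162, M = 610.800
Σ(x−M)² = 173984.40; s = √(173984.40/14) = 111.479
Cutoffs: 610.800 ± 2.5·111.479 → [332.1, 889.5]
No RTs fall outside the cutoffs; all 15 retained. Mean = 9162/15 = 610.800

610.8 ms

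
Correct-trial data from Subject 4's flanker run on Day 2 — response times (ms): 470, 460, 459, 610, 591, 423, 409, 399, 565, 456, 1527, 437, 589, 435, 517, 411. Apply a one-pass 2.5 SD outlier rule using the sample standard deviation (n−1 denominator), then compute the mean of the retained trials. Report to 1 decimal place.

482.1 ms

n = 16, ΣRT = 8758, M = 547.375
Σ(x−M)² = 1098277.75; s = √(1098277.75/15) = 270.589
Cutoffs: 547.375 ± 2.5·270.589 → [-129.1, 1223.8]
Outside: 1527 → excluded.
Retained (n=15): Σ = 7231, mean = 7231/15 = 482.067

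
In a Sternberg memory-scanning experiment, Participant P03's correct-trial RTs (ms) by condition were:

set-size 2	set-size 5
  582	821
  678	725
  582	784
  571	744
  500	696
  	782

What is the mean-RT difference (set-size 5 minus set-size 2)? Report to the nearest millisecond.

M(set-size 2) = 2913/5 = 582.600
M(set-size 5) = 4552/6 = 758.667
Difference = 758.667 − 582.600 = 176.067 ms

176 ms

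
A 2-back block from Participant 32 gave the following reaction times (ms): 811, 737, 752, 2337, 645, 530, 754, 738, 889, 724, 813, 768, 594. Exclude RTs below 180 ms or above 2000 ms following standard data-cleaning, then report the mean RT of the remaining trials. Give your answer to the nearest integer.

Excluded: 2337
Retained (n=12): Σ = 8755
Mean = 8755/12 = 729.5833

730 ms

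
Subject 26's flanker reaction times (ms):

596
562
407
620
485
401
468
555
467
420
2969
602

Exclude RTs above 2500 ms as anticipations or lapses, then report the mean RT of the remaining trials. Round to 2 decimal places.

507.55 ms

Excluded: 2969
Retained (n=11): Σ = 5583
Mean = 5583/11 = 507.5455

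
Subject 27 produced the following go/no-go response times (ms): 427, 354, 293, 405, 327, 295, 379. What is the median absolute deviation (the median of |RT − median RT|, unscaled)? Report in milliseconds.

51 ms

Sorted: 293, 295, 327, 354, 379, 405, 427 → median = 354
|x − 354|: 73, 0, 61, 51, 27, 59, 25
Sorted deviations: 0, 25, 27, 51, 59, 61, 73 → MAD = 51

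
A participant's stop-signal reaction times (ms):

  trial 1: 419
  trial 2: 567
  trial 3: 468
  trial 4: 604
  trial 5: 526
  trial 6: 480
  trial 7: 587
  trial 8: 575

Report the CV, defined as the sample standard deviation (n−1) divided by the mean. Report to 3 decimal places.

0.126

n = 8, Σ = 4226, M = 528.2500
Σ(x−M)² = 30775.500; s = √(30775.500/7) = 66.3061
CV = 66.3061 / 528.2500 = 0.12552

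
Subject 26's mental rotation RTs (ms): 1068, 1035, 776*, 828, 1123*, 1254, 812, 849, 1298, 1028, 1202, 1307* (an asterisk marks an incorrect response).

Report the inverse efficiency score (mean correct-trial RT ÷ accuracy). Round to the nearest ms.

Correct trials (n=9): 1068, 1035, 828, 1254, 812, 849, 1298, 1028, 1202
Mean correct RT = 9374/9 = 1041.5556 ms
Proportion correct = 9/12
IES = 1041.5556 / (9/12) = 1388.741 ms

1389 ms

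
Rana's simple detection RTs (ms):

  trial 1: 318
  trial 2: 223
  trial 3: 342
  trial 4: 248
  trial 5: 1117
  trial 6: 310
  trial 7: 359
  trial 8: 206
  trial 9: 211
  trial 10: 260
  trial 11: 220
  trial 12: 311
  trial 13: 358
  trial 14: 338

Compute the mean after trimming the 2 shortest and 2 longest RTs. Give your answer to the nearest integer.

Sorted: 206, 211, 220, 223, 248, 260, 310, 311, 318, 338, 342, 358, 359, 1117
Drop lowest 2 (206, 211) and highest 2 (359, 1117)
Remaining (n=10): Σ = 2928, mean = 2928/10 = 292.800

293 ms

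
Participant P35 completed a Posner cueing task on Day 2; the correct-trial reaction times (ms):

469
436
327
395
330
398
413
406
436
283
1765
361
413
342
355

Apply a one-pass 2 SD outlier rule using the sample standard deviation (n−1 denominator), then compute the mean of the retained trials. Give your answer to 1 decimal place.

n = 15, ΣRT = 7129, M = 475.267
Σ(x−M)² = 1816832.93; s = √(1816832.93/14) = 360.241
Cutoffs: 475.267 ± 2·360.241 → [-245.2, 1195.7]
Outside: 1765 → excluded.
Retained (n=14): Σ = 5364, mean = 5364/14 = 383.143

383.1 ms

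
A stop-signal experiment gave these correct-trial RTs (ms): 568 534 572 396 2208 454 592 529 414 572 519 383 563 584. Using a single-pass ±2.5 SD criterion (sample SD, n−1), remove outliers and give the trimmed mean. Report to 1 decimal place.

n = 14, ΣRT = 8888, M = 634.857
Σ(x−M)² = 2733509.71; s = √(2733509.71/13) = 458.552
Cutoffs: 634.857 ± 2.5·458.552 → [-511.5, 1781.2]
Outside: 2208 → excluded.
Retained (n=13): Σ = 6680, mean = 6680/13 = 513.846

513.8 ms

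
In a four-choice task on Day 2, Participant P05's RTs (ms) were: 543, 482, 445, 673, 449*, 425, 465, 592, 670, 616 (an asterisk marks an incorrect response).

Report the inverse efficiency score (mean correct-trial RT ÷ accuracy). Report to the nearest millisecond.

Correct trials (n=9): 543, 482, 445, 673, 425, 465, 592, 670, 616
Mean correct RT = 4911/9 = 545.6667 ms
Proportion correct = 9/10
IES = 545.6667 / (9/10) = 606.296 ms

606 ms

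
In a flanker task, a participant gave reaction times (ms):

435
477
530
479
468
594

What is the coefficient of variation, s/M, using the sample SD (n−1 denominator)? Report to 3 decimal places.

0.113

n = 6, Σ = 2983, M = 497.1667
Σ(x−M)² = 15906.833; s = √(15906.833/5) = 56.4036
CV = 56.4036 / 497.1667 = 0.11345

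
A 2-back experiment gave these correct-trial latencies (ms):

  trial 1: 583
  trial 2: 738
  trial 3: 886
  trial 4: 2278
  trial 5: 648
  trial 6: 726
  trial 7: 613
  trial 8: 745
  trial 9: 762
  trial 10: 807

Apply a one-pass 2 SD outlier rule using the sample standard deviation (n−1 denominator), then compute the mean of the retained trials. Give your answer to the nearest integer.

n = 10, ΣRT = 8786, M = 878.600
Σ(x−M)² = 2249100.40; s = √(2249100.40/9) = 499.900
Cutoffs: 878.600 ± 2·499.900 → [-121.2, 1878.4]
Outside: 2278 → excluded.
Retained (n=9): Σ = 6508, mean = 6508/9 = 723.111

723 ms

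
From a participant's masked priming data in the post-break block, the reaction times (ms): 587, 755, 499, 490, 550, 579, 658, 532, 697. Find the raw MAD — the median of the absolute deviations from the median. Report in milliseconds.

79 ms

Sorted: 490, 499, 532, 550, 579, 587, 658, 697, 755 → median = 579
|x − 579|: 8, 176, 80, 89, 29, 0, 79, 47, 118
Sorted deviations: 0, 8, 29, 47, 79, 80, 89, 118, 176 → MAD = 79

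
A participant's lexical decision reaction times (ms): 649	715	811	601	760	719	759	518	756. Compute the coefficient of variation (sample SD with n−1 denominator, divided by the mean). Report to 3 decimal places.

0.133

n = 9, Σ = 6288, M = 698.6667
Σ(x−M)² = 68634.000; s = √(68634.000/8) = 92.6242
CV = 92.6242 / 698.6667 = 0.13257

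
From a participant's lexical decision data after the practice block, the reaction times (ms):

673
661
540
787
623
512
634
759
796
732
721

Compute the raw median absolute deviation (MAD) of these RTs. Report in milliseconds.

Sorted: 512, 540, 623, 634, 661, 673, 721, 732, 759, 787, 796 → median = 673
|x − 673|: 0, 12, 133, 114, 50, 161, 39, 86, 123, 59, 48
Sorted deviations: 0, 12, 39, 48, 50, 59, 86, 114, 123, 133, 161 → MAD = 59

59 ms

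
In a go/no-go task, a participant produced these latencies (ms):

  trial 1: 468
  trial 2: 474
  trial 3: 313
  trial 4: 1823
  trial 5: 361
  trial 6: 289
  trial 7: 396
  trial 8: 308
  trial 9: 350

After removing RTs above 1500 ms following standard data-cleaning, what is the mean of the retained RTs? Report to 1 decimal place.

369.9 ms

Excluded: 1823
Retained (n=8): Σ = 2959
Mean = 2959/8 = 369.8750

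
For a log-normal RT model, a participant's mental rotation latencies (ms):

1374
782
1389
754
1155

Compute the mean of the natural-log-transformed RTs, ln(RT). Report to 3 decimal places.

6.960

ln(RT): 7.2255, 6.6619, 7.2363, 6.6254, 7.0519
Σ ln(RT) = 34.8009
Mean = 34.8009/5 = 6.96018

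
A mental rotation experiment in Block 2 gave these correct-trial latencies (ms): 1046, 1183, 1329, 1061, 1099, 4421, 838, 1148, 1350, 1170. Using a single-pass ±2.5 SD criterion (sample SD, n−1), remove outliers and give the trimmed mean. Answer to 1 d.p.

n = 10, ΣRT = 14645, M = 1464.500
Σ(x−M)² = 9902554.50; s = √(9902554.50/9) = 1048.944
Cutoffs: 1464.500 ± 2.5·1048.944 → [-1157.9, 4086.9]
Outside: 4421 → excluded.
Retained (n=9): Σ = 10224, mean = 10224/9 = 1136.000

1136.0 ms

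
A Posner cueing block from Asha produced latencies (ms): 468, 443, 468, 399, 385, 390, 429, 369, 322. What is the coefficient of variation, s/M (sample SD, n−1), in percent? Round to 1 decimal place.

n = 9, Σ = 3673, M = 408.1111
Σ(x−M)² = 18716.889; s = √(18716.889/8) = 48.3695
CV = 48.3695 / 408.1111 = 0.11852 = 11.852%

11.9%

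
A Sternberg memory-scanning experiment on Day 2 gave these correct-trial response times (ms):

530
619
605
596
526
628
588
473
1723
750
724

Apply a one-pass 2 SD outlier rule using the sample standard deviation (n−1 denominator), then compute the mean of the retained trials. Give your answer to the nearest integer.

604 ms

n = 11, ΣRT = 7762, M = 705.636
Σ(x−M)² = 1204090.55; s = √(1204090.55/10) = 347.000
Cutoffs: 705.636 ± 2·347.000 → [11.6, 1399.6]
Outside: 1723 → excluded.
Retained (n=10): Σ = 6039, mean = 6039/10 = 603.900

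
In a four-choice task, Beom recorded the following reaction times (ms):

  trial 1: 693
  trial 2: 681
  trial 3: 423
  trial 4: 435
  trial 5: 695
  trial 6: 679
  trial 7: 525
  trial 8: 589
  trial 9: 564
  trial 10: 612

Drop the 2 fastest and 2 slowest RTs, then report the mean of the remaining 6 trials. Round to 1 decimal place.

608.3 ms

Sorted: 423, 435, 525, 564, 589, 612, 679, 681, 693, 695
Drop lowest 2 (423, 435) and highest 2 (693, 695)
Remaining (n=6): Σ = 3650, mean = 3650/6 = 608.333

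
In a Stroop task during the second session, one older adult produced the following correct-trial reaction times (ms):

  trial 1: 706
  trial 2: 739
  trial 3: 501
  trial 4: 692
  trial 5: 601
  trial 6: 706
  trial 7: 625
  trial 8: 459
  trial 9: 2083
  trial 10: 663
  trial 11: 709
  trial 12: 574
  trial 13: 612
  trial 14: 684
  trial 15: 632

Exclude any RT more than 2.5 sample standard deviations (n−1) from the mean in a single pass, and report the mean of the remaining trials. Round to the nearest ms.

636 ms

n = 15, ΣRT = 10986, M = 732.400
Σ(x−M)² = 2041657.60; s = √(2041657.60/14) = 381.880
Cutoffs: 732.400 ± 2.5·381.880 → [-222.3, 1687.1]
Outside: 2083 → excluded.
Retained (n=14): Σ = 8903, mean = 8903/14 = 635.929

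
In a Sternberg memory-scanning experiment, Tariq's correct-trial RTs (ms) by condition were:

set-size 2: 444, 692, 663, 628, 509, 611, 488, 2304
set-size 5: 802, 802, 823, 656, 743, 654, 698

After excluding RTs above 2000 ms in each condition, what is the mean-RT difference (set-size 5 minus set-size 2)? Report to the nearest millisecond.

set-size 2: exclude 2304
M(set-size 2) = 4035/7 = 576.429
M(set-size 5) = 5178/7 = 739.714
Difference = 739.714 − 576.429 = 163.286 ms

163 ms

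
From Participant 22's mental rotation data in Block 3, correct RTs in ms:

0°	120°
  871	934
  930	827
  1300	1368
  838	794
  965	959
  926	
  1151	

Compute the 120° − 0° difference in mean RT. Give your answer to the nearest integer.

M(0°) = 6981/7 = 997.286
M(120°) = 4882/5 = 976.400
Difference = 976.400 − 997.286 = -20.886 ms

-21 ms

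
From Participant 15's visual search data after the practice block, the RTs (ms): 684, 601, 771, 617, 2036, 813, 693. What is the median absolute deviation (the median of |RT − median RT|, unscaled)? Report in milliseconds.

Sorted: 601, 617, 684, 693, 771, 813, 2036 → median = 693
|x − 693|: 9, 92, 78, 76, 1343, 120, 0
Sorted deviations: 0, 9, 76, 78, 92, 120, 1343 → MAD = 78

78 ms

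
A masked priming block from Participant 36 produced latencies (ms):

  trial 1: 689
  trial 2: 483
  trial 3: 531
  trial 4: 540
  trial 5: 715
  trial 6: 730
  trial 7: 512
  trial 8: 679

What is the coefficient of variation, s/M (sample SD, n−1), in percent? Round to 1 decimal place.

16.8%

n = 8, Σ = 4879, M = 609.8750
Σ(x−M)² = 73300.875; s = √(73300.875/7) = 102.3306
CV = 102.3306 / 609.8750 = 0.16779 = 16.779%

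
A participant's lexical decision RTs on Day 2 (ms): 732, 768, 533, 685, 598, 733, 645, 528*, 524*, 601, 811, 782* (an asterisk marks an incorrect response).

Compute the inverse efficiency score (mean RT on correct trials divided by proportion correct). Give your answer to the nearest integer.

905 ms

Correct trials (n=9): 732, 768, 533, 685, 598, 733, 645, 601, 811
Mean correct RT = 6106/9 = 678.4444 ms
Proportion correct = 9/12
IES = 678.4444 / (9/12) = 904.593 ms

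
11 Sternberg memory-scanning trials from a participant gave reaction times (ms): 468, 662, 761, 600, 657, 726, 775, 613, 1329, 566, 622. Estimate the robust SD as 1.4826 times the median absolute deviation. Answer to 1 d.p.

102.3 ms

Sorted: 468, 566, 600, 613, 622, 657, 662, 726, 761, 775, 1329 → median = 657
|x − 657| sorted: 0, 5, 35, 44, 57, 69, 91, 104, 118, 189, 672 → MAD = 69
Robust SD ≈ 1.4826 × 69 = 102.299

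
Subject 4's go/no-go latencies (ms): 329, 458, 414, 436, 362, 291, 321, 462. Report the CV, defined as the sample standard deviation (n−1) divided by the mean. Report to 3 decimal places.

0.174

n = 8, Σ = 3073, M = 384.1250
Σ(x−M)² = 31290.875; s = √(31290.875/7) = 66.8590
CV = 66.8590 / 384.1250 = 0.17406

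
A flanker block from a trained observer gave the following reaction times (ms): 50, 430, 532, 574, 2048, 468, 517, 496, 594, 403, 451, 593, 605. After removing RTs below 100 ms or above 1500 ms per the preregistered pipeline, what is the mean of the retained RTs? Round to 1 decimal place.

Excluded: 50, 2048
Retained (n=11): Σ = 5663
Mean = 5663/11 = 514.8182

514.8 ms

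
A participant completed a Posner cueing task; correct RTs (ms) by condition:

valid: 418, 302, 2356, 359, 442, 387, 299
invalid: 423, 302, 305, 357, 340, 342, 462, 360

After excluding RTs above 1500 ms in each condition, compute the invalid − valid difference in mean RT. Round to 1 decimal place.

-6.5 ms

valid: exclude 2356
M(valid) = 2207/6 = 367.833
M(invalid) = 2891/8 = 361.375
Difference = 361.375 − 367.833 = -6.458 ms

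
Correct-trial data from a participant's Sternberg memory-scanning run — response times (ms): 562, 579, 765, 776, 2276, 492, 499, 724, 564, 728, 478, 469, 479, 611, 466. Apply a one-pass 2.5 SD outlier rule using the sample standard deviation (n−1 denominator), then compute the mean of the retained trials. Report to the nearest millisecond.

n = 15, ΣRT = 10468, M = 697.867
Σ(x−M)² = 2845077.73; s = √(2845077.73/14) = 450.799
Cutoffs: 697.867 ± 2.5·450.799 → [-429.1, 1824.9]
Outside: 2276 → excluded.
Retained (n=14): Σ = 8192, mean = 8192/14 = 585.143

585 ms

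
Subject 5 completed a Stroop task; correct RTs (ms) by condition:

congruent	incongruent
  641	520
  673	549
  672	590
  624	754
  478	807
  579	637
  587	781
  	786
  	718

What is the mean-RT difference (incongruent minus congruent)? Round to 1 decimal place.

M(congruent) = 4254/7 = 607.714
M(incongruent) = 6142/9 = 682.444
Difference = 682.444 − 607.714 = 74.730 ms

74.7 ms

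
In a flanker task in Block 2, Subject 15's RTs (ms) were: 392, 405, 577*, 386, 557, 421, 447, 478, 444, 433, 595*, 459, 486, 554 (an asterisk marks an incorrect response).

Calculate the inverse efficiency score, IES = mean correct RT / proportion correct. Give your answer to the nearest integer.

531 ms

Correct trials (n=12): 392, 405, 386, 557, 421, 447, 478, 444, 433, 459, 486, 554
Mean correct RT = 5462/12 = 455.1667 ms
Proportion correct = 12/14
IES = 455.1667 / (12/14) = 531.028 ms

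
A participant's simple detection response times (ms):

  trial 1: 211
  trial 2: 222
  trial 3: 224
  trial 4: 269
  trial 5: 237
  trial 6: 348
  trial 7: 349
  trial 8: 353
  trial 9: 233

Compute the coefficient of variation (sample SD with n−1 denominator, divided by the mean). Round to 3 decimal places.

n = 9, Σ = 2446, M = 271.7778
Σ(x−M)² = 29545.556; s = √(29545.556/8) = 60.7717
CV = 60.7717 / 271.7778 = 0.22361

0.224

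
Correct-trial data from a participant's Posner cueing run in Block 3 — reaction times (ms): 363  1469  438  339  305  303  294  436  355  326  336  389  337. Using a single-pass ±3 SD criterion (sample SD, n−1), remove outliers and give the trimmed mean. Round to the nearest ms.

n = 13, ΣRT = 5690, M = 437.692
Σ(x−M)² = 1177478.77; s = √(1177478.77/12) = 313.246
Cutoffs: 437.692 ± 3·313.246 → [-502.0, 1377.4]
Outside: 1469 → excluded.
Retained (n=12): Σ = 4221, mean = 4221/12 = 351.750

352 ms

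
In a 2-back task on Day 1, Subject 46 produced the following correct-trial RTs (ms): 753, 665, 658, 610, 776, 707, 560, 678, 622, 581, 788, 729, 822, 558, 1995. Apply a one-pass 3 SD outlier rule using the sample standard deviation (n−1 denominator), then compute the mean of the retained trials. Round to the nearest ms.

679 ms

n = 15, ΣRT = 11502, M = 766.800
Σ(x−M)² = 1713776.40; s = √(1713776.40/14) = 349.875
Cutoffs: 766.800 ± 3·349.875 → [-282.8, 1816.4]
Outside: 1995 → excluded.
Retained (n=14): Σ = 9507, mean = 9507/14 = 679.071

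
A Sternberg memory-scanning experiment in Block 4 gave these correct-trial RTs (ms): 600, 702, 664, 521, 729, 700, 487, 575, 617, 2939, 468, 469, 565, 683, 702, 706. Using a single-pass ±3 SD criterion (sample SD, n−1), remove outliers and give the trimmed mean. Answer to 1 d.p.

n = 16, ΣRT = 12127, M = 757.938
Σ(x−M)² = 5197216.94; s = √(5197216.94/15) = 588.626
Cutoffs: 757.938 ± 3·588.626 → [-1007.9, 2523.8]
Outside: 2939 → excluded.
Retained (n=15): Σ = 9188, mean = 9188/15 = 612.533

612.5 ms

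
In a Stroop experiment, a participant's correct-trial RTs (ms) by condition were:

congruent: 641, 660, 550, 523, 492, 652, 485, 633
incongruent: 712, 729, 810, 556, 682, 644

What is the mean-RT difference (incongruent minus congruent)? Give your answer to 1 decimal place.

109.3 ms

M(congruent) = 4636/8 = 579.500
M(incongruent) = 4133/6 = 688.833
Difference = 688.833 − 579.500 = 109.333 ms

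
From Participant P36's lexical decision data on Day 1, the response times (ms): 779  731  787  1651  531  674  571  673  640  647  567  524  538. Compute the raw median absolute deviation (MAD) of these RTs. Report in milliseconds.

Sorted: 524, 531, 538, 567, 571, 640, 647, 673, 674, 731, 779, 787, 1651 → median = 647
|x − 647|: 132, 84, 140, 1004, 116, 27, 76, 26, 7, 0, 80, 123, 109
Sorted deviations: 0, 7, 26, 27, 76, 80, 84, 109, 116, 123, 132, 140, 1004 → MAD = 84

84 ms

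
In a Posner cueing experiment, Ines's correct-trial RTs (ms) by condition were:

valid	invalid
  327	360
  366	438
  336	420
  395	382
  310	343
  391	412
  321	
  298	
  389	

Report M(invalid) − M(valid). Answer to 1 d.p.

M(valid) = 3133/9 = 348.111
M(invalid) = 2355/6 = 392.500
Difference = 392.500 − 348.111 = 44.389 ms

44.4 ms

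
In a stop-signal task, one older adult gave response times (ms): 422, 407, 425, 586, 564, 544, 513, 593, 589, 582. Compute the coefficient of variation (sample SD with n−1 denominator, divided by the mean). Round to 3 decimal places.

n = 10, Σ = 5225, M = 522.5000
Σ(x−M)² = 52186.500; s = √(52186.500/9) = 76.1479
CV = 76.1479 / 522.5000 = 0.14574

0.146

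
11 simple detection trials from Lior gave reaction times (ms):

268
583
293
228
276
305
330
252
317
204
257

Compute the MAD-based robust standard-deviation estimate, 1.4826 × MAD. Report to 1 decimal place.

43.0 ms

Sorted: 204, 228, 252, 257, 268, 276, 293, 305, 317, 330, 583 → median = 276
|x − 276| sorted: 0, 8, 17, 19, 24, 29, 41, 48, 54, 72, 307 → MAD = 29
Robust SD ≈ 1.4826 × 29 = 42.995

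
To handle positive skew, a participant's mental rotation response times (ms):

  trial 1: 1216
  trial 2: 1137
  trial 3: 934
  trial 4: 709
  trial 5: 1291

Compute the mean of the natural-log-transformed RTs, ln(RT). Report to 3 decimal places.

ln(RT): 7.1033, 7.0361, 6.8395, 6.5639, 7.1632
Σ ln(RT) = 34.7060
Mean = 34.7060/5 = 6.94119

6.941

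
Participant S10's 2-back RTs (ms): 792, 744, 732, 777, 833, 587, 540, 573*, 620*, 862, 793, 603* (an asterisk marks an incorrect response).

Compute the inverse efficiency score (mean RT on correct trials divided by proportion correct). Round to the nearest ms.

Correct trials (n=9): 792, 744, 732, 777, 833, 587, 540, 862, 793
Mean correct RT = 6660/9 = 740.0000 ms
Proportion correct = 9/12
IES = 740.0000 / (9/12) = 986.667 ms

987 ms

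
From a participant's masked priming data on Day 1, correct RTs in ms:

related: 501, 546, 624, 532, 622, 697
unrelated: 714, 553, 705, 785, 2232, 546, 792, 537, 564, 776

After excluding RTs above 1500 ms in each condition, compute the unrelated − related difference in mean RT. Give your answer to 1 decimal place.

76.6 ms

unrelated: exclude 2232
M(related) = 3522/6 = 587.000
M(unrelated) = 5972/9 = 663.556
Difference = 663.556 − 587.000 = 76.556 ms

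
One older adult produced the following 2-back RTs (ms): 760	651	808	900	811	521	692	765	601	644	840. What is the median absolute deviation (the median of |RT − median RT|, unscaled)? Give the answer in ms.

80 ms

Sorted: 521, 601, 644, 651, 692, 760, 765, 808, 811, 840, 900 → median = 760
|x − 760|: 0, 109, 48, 140, 51, 239, 68, 5, 159, 116, 80
Sorted deviations: 0, 5, 48, 51, 68, 80, 109, 116, 140, 159, 239 → MAD = 80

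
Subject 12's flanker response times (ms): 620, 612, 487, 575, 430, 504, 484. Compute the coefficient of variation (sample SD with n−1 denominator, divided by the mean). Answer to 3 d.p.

0.137

n = 7, Σ = 3712, M = 530.2857
Σ(x−M)² = 31489.429; s = √(31489.429/6) = 72.4447
CV = 72.4447 / 530.2857 = 0.13661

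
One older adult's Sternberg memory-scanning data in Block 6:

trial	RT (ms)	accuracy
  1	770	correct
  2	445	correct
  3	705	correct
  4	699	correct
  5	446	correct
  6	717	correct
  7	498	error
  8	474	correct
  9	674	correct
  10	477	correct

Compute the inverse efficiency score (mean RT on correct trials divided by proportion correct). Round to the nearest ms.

668 ms

Correct trials (n=9): 770, 445, 705, 699, 446, 717, 474, 674, 477
Mean correct RT = 5407/9 = 600.7778 ms
Proportion correct = 9/10
IES = 600.7778 / (9/10) = 667.531 ms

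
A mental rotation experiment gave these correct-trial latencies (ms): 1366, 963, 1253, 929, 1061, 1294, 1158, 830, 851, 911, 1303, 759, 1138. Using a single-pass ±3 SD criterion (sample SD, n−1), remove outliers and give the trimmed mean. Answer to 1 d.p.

n = 13, ΣRT = 13816, M = 1062.769
Σ(x−M)² = 496232.31; s = √(496232.31/12) = 203.354
Cutoffs: 1062.769 ± 3·203.354 → [452.7, 1672.8]
No RTs fall outside the cutoffs; all 13 retained. Mean = 13816/13 = 1062.769

1062.8 ms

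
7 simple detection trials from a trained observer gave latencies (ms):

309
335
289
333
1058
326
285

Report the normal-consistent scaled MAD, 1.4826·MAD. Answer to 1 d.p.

25.2 ms

Sorted: 285, 289, 309, 326, 333, 335, 1058 → median = 326
|x − 326| sorted: 0, 7, 9, 17, 37, 41, 732 → MAD = 17
Robust SD ≈ 1.4826 × 17 = 25.204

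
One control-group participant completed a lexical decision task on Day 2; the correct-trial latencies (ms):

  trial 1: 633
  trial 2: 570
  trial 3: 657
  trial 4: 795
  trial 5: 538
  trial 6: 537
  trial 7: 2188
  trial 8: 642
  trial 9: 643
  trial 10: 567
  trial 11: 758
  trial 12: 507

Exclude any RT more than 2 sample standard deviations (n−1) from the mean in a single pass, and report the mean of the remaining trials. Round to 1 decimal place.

n = 12, ΣRT = 9035, M = 752.917
Σ(x−M)² = 2330532.92; s = √(2330532.92/11) = 460.290
Cutoffs: 752.917 ± 2·460.290 → [-167.7, 1673.5]
Outside: 2188 → excluded.
Retained (n=11): Σ = 6847, mean = 6847/11 = 622.455

622.5 ms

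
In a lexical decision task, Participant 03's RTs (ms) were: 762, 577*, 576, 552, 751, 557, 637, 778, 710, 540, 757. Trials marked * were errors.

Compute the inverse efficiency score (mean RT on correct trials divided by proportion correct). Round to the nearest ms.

Correct trials (n=10): 762, 576, 552, 751, 557, 637, 778, 710, 540, 757
Mean correct RT = 6620/10 = 662.0000 ms
Proportion correct = 10/11
IES = 662.0000 / (10/11) = 728.200 ms

728 ms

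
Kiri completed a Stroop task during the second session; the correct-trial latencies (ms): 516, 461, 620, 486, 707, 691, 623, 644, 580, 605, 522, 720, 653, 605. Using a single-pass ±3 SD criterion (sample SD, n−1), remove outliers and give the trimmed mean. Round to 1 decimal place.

602.4 ms

n = 14, ΣRT = 8433, M = 602.357
Σ(x−M)² = 85633.21; s = √(85633.21/13) = 81.161
Cutoffs: 602.357 ± 3·81.161 → [358.9, 845.8]
No RTs fall outside the cutoffs; all 14 retained. Mean = 8433/14 = 602.357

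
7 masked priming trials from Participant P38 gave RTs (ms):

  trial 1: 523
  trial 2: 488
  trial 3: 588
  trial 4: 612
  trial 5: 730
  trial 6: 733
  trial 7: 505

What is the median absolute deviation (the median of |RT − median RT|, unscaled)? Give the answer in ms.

Sorted: 488, 505, 523, 588, 612, 730, 733 → median = 588
|x − 588|: 65, 100, 0, 24, 142, 145, 83
Sorted deviations: 0, 24, 65, 83, 100, 142, 145 → MAD = 83

83 ms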